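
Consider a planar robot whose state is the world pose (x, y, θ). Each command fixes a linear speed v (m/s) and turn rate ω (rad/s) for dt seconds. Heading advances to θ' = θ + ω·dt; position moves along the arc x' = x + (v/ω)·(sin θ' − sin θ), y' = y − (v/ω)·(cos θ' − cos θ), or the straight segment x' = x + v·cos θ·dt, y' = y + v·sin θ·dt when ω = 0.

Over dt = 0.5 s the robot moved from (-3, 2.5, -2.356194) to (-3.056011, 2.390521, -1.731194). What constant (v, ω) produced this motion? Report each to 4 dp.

v = 0.2500, ω = 1.2500

Δθ = -1.731194 − -2.356194 = 0.625000
ω = Δθ/dt = 0.625000/0.5 = 1.2500
R = −Δy/(cos θ' − cos θ) = 0.2000
v = R·ω = 0.2000·1.2500 = 0.2500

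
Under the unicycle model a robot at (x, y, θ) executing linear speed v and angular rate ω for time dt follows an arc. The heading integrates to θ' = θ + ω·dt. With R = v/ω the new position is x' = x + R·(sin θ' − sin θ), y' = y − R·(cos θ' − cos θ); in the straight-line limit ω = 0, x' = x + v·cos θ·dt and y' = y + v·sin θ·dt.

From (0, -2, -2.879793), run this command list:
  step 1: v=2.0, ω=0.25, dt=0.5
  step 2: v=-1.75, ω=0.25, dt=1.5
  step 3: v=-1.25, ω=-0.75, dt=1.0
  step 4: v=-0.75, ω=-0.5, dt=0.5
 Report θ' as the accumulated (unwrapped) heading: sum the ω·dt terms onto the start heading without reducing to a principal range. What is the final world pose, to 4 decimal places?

step 1: θ'=-2.7548 (R=8.0000) → pose (-0.9473, -2.3184, -2.7548)
step 2: θ'=-2.3798 (R=-7.0000) → pose (1.2437, -0.9008, -2.3798)
step 3: θ'=-3.1298 (R=1.6667) → pose (2.3744, -0.4402, -3.1298)
step 4: θ'=-3.3798 (R=1.5000) → pose (2.7461, -0.4824, -3.3798)

(2.7461, -0.4824, -3.3798)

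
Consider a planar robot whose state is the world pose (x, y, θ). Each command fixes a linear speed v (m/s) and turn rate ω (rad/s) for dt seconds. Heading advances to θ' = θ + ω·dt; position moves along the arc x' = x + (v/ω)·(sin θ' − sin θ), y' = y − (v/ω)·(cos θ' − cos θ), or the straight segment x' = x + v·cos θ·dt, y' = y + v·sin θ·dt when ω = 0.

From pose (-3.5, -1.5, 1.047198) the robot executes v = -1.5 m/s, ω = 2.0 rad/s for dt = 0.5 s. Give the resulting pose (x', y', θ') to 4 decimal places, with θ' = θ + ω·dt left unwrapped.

θ' = 1.0472 + 2.0·0.5 = 2.0472
R = v/ω = -1.5/2.0 = -0.7500
x' = -3.5 + -0.7500·(sin 2.0472 − sin 1.0472) = -3.5170
y' = -1.5 − -0.7500·(cos 2.0472 − cos 1.0472) = -2.2189

(-3.5170, -2.2189, 2.0472)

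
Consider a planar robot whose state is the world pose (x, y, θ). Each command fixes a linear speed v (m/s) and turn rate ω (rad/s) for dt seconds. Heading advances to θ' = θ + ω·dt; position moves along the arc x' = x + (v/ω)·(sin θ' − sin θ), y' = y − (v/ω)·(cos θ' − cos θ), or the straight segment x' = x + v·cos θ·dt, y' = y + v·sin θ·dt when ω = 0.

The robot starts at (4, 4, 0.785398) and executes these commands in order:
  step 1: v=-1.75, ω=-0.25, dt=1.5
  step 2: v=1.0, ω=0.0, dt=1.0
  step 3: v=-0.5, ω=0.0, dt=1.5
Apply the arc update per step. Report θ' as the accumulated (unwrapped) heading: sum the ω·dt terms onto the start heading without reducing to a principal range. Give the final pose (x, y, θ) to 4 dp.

(2.0723, 2.6308, 0.4104)

step 1: θ'=0.4104 (R=7.0000) → pose (1.8431, 2.5310, 0.4104)
step 2: θ'=0.4104 (straight) → pose (2.7600, 2.9300, 0.4104)
step 3: θ'=0.4104 (straight) → pose (2.0723, 2.6308, 0.4104)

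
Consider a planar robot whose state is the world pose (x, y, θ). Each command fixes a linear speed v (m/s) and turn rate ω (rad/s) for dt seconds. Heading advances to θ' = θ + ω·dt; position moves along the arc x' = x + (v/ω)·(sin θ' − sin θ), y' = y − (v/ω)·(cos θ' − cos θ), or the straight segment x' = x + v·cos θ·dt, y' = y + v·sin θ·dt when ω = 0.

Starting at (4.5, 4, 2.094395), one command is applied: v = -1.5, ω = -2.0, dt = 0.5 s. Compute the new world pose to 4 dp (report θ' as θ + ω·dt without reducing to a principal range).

θ' = 2.0944 + -2.0·0.5 = 1.0944
R = v/ω = -1.5/-2.0 = 0.7500
x' = 4.5 + 0.7500·(sin 1.0944 − sin 2.0944) = 4.5170
y' = 4 − 0.7500·(cos 1.0944 − cos 2.0944) = 3.2811

(4.5170, 3.2811, 1.0944)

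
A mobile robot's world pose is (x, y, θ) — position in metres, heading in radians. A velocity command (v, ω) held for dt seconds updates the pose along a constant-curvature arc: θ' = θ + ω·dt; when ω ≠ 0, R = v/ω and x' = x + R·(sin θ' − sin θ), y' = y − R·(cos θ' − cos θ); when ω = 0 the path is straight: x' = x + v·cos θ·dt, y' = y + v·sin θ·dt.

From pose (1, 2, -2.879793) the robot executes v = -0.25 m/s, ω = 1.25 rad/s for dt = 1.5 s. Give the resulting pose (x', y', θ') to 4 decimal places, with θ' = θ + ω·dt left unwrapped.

θ' = -2.8798 + 1.25·1.5 = -1.0048
R = v/ω = -0.25/1.25 = -0.2000
x' = 1 + -0.2000·(sin -1.0048 − sin -2.8798) = 1.1170
y' = 2 − -0.2000·(cos -1.0048 − cos -2.8798) = 2.3004

(1.1170, 2.3004, -1.0048)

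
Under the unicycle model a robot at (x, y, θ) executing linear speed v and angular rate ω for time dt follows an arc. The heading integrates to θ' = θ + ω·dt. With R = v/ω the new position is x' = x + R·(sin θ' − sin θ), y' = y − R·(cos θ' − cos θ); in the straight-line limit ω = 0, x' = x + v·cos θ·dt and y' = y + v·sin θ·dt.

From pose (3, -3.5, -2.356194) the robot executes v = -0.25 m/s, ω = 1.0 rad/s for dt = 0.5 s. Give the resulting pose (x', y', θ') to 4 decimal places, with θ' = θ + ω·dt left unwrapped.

θ' = -2.3562 + 1.0·0.5 = -1.8562
R = v/ω = -0.25/1.0 = -0.2500
x' = 3 + -0.2500·(sin -1.8562 − sin -2.3562) = 3.0631
y' = -3.5 − -0.2500·(cos -1.8562 − cos -2.3562) = -3.3936

(3.0631, -3.3936, -1.8562)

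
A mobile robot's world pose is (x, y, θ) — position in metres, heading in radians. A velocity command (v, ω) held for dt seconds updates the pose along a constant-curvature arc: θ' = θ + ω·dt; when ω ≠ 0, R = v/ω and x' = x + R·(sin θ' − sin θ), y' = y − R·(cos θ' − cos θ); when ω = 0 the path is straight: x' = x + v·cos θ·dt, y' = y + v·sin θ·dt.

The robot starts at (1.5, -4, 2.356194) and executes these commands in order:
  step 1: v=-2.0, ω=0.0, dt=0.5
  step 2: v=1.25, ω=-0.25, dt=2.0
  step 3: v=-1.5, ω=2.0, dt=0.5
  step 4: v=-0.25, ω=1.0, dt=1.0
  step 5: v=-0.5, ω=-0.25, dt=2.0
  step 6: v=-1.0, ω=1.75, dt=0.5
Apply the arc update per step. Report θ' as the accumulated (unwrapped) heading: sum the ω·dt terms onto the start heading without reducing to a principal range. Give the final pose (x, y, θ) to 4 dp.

step 1: θ'=2.3562 (straight) → pose (2.2071, -4.7071, 2.3562)
step 2: θ'=1.8562 (R=-5.0000) → pose (0.9449, -2.5793, 1.8562)
step 3: θ'=2.8562 (R=-0.7500) → pose (1.4534, -3.0878, 2.8562)
step 4: θ'=3.8562 (R=-0.2500) → pose (1.6876, -3.0367, 3.8562)
step 5: θ'=3.3562 (R=2.0000) → pose (2.5723, -2.5933, 3.3562)
step 6: θ'=4.2312 (R=-0.5714) → pose (2.9572, -2.2995, 4.2312)

(2.9572, -2.2995, 4.2312)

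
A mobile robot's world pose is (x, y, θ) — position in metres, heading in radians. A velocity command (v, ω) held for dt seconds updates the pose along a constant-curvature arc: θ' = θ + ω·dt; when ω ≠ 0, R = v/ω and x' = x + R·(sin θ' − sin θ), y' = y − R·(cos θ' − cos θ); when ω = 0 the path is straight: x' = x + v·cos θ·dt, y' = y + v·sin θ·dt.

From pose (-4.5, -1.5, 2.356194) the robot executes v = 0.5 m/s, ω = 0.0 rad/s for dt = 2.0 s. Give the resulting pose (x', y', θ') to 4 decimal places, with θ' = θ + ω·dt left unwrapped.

(-5.2071, -0.7929, 2.3562)

θ' = 2.3562 + 0.0·2.0 = 2.3562
ω = 0 → straight: x' = -4.5 + 0.5·cos(2.3562)·2.0 = -5.2071
y' = -1.5 + 0.5·sin(2.3562)·2.0 = -0.7929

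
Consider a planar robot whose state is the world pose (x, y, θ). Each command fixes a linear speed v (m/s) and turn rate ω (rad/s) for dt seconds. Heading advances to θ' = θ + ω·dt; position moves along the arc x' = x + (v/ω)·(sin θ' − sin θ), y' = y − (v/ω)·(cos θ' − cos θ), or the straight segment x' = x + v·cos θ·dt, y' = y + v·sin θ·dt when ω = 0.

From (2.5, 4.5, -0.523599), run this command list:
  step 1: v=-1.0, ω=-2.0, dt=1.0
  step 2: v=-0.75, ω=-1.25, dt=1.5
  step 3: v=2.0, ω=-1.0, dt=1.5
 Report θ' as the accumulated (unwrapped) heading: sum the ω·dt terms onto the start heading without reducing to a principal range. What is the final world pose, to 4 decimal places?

step 1: θ'=-2.5236 (R=0.5000) → pose (2.4603, 5.3405, -2.5236)
step 2: θ'=-4.3986 (R=0.6000) → pose (3.3786, 5.0367, -4.3986)
step 3: θ'=-5.8986 (R=-2.0000) → pose (4.5306, 7.5079, -5.8986)

(4.5306, 7.5079, -5.8986)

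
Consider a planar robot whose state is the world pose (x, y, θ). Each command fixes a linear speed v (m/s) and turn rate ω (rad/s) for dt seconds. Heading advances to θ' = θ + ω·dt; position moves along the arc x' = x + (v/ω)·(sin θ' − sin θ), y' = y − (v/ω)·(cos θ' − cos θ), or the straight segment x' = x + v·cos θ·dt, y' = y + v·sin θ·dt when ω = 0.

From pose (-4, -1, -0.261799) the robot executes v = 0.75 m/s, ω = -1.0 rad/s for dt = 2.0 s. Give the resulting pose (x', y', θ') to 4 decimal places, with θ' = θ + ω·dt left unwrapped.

(-3.6162, -2.2024, -2.2618)

θ' = -0.2618 + -1.0·2.0 = -2.2618
R = v/ω = 0.75/-1.0 = -0.7500
x' = -4 + -0.7500·(sin -2.2618 − sin -0.2618) = -3.6162
y' = -1 − -0.7500·(cos -2.2618 − cos -0.2618) = -2.2024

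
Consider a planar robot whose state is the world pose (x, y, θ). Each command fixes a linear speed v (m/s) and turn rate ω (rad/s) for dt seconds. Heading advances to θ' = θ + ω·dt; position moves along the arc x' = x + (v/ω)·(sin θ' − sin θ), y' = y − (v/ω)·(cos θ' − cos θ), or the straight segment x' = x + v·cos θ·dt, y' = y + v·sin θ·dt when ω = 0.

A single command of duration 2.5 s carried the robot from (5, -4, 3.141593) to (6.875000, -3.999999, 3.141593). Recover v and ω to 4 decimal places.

v = -0.7500, ω = 0.0000

Δθ = 3.141593 − 3.141593 = 0.000000
ω = Δθ/dt = 0.000000/2.5 = 0.0000
ω = 0 → v = (Δx·cos θ + Δy·sin θ)/dt = -0.7500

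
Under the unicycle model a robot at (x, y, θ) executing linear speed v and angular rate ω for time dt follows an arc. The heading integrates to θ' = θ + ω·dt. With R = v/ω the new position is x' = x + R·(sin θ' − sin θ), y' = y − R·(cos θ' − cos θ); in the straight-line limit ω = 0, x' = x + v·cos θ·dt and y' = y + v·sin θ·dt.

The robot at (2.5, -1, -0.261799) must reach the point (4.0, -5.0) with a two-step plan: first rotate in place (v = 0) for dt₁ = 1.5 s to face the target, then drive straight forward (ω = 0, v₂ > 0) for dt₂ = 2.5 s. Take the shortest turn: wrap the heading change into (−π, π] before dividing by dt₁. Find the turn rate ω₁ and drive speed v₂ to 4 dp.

ω₁ = -0.6335, v₂ = 1.7088

heading to target = atan2(-5−-1, 4−2.5) = -1.2120
Δθ = wrap(-1.2120 − -0.2618) = -0.9502; ω₁ = Δθ/dt₁ = -0.6335
distance = √((4−2.5)² + (-5−-1)²) = 4.2720; v₂ = distance/dt₂ = 1.7088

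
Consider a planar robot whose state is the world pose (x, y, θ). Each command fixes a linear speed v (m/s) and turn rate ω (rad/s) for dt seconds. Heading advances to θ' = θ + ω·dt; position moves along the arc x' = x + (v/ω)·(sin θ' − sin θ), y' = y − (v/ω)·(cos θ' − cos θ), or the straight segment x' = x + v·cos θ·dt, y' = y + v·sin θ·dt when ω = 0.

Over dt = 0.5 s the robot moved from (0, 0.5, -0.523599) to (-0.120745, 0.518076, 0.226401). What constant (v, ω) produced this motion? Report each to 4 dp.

v = -0.2500, ω = 1.5000

Δθ = 0.226401 − -0.523599 = 0.750000
ω = Δθ/dt = 0.750000/0.5 = 1.5000
R = Δx/(sin θ' − sin θ) = -0.1667
v = R·ω = -0.1667·1.5000 = -0.2500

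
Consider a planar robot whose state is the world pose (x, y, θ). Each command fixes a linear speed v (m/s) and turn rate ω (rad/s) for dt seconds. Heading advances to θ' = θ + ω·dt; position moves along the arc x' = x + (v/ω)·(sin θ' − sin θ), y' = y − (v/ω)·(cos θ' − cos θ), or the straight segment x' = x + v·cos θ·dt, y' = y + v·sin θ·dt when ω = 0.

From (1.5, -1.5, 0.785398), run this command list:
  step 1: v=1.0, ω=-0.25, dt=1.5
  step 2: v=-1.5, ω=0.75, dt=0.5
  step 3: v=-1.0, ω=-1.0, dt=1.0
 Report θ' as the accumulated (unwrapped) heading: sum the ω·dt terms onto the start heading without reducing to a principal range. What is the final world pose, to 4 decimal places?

step 1: θ'=0.4104 (R=-4.0000) → pose (2.7325, -0.6606, 0.4104)
step 2: θ'=0.7854 (R=-2.0000) → pose (2.1163, -1.0803, 0.7854)
step 3: θ'=-0.2146 (R=1.0000) → pose (1.1962, -1.3502, -0.2146)

(1.1962, -1.3502, -0.2146)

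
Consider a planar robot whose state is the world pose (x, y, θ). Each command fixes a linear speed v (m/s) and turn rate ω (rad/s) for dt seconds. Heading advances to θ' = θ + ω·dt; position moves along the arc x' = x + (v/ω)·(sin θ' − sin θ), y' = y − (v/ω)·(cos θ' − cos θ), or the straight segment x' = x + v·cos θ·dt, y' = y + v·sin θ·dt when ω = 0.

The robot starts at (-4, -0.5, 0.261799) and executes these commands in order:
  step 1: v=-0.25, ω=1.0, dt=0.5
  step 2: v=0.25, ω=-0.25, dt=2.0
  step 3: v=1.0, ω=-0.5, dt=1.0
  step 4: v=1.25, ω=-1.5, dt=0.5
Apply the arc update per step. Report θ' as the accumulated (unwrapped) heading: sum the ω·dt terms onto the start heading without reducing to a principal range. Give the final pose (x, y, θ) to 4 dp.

step 1: θ'=0.7618 (R=-0.2500) → pose (-4.1079, -0.5606, 0.7618)
step 2: θ'=0.2618 (R=-1.0000) → pose (-3.6764, -0.3183, 0.2618)
step 3: θ'=-0.2382 (R=-2.0000) → pose (-2.6869, -0.3066, -0.2382)
step 4: θ'=-0.9882 (R=-0.8333) → pose (-2.1877, -0.6579, -0.9882)

(-2.1877, -0.6579, -0.9882)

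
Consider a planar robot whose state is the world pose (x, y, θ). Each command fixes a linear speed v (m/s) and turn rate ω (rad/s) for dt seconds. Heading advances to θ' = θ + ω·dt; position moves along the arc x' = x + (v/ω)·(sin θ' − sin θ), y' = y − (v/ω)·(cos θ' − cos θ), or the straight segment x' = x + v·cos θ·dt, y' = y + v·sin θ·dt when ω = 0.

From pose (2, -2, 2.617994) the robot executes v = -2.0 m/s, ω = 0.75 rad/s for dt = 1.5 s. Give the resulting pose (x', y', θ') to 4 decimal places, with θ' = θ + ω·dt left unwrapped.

(4.8421, -1.8894, 3.7430)

θ' = 2.6180 + 0.75·1.5 = 3.7430
R = v/ω = -2.0/0.75 = -2.6667
x' = 2 + -2.6667·(sin 3.7430 − sin 2.6180) = 4.8421
y' = -2 − -2.6667·(cos 3.7430 − cos 2.6180) = -1.8894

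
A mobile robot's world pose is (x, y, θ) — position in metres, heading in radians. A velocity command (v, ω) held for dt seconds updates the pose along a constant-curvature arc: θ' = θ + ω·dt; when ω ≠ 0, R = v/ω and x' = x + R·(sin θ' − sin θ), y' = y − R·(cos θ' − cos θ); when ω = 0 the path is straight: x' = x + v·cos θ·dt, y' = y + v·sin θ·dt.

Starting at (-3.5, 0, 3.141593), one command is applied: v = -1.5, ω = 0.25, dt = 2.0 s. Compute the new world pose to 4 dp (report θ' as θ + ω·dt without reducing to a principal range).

θ' = 3.1416 + 0.25·2.0 = 3.6416
R = v/ω = -1.5/0.25 = -6.0000
x' = -3.5 + -6.0000·(sin 3.6416 − sin 3.1416) = -0.6234
y' = 0 − -6.0000·(cos 3.6416 − cos 3.1416) = 0.7345

(-0.6234, 0.7345, 3.6416)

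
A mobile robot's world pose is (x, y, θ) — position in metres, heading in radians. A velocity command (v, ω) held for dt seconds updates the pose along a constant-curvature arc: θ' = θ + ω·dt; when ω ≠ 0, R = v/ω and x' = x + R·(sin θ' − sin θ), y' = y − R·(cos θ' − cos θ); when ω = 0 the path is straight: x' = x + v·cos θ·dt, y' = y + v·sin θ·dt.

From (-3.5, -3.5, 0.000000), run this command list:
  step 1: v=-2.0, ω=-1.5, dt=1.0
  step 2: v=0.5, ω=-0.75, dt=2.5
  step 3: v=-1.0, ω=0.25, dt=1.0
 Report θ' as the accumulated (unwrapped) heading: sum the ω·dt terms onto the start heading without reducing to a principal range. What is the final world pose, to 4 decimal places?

(-4.6576, -3.0646, -3.1250)

step 1: θ'=-1.5000 (R=1.3333) → pose (-4.8300, -2.2610, -1.5000)
step 2: θ'=-3.3750 (R=-0.6667) → pose (-5.6492, -2.9567, -3.3750)
step 3: θ'=-3.1250 (R=-4.0000) → pose (-4.6576, -3.0646, -3.1250)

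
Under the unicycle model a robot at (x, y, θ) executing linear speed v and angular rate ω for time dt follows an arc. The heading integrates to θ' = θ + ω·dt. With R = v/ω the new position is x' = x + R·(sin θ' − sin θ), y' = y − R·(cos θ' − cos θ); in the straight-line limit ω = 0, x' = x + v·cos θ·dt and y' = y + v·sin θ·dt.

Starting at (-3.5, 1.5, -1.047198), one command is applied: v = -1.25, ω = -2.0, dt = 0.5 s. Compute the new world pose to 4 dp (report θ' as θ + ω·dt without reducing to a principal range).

θ' = -1.0472 + -2.0·0.5 = -2.0472
R = v/ω = -1.25/-2.0 = 0.6250
x' = -3.5 + 0.6250·(sin -2.0472 − sin -1.0472) = -3.5141
y' = 1.5 − 0.6250·(cos -2.0472 − cos -1.0472) = 2.0991

(-3.5141, 2.0991, -2.0472)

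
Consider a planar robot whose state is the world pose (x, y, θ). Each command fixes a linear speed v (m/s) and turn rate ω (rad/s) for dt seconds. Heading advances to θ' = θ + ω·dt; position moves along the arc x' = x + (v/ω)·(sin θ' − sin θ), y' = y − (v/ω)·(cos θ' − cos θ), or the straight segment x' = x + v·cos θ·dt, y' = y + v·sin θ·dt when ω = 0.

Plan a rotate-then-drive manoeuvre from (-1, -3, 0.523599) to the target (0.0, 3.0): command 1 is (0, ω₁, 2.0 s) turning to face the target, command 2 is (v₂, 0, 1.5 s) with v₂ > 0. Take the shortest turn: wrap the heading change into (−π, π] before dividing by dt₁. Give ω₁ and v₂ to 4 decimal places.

ω₁ = 0.4410, v₂ = 4.0552

heading to target = atan2(3−-3, 0−-1) = 1.4056
Δθ = wrap(1.4056 − 0.5236) = 0.8820; ω₁ = Δθ/dt₁ = 0.4410
distance = √((0−-1)² + (3−-3)²) = 6.0828; v₂ = distance/dt₂ = 4.0552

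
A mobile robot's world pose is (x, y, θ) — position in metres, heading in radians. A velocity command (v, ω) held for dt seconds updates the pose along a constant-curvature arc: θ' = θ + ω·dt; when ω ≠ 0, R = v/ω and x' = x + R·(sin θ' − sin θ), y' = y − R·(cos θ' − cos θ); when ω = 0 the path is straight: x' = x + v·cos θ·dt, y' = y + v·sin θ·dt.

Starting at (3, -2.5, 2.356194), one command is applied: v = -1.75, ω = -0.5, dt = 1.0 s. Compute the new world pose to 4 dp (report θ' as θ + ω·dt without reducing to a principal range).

(3.8835, -3.9895, 1.8562)

θ' = 2.3562 + -0.5·1.0 = 1.8562
R = v/ω = -1.75/-0.5 = 3.5000
x' = 3 + 3.5000·(sin 1.8562 − sin 2.3562) = 3.8835
y' = -2.5 − 3.5000·(cos 1.8562 − cos 2.3562) = -3.9895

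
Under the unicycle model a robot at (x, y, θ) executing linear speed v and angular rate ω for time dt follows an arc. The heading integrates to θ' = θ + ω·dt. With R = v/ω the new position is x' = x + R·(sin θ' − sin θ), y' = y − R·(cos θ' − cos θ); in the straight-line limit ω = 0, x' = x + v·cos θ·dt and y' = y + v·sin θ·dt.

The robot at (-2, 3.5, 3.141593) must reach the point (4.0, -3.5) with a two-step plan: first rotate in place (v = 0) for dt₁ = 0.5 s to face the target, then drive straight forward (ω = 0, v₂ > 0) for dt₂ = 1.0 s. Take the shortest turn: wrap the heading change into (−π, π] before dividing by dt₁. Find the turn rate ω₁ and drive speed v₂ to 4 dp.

heading to target = atan2(-3.5−3.5, 4−-2) = -0.8622
Δθ = wrap(-0.8622 − 3.1416) = 2.2794; ω₁ = Δθ/dt₁ = 4.5588
distance = √((4−-2)² + (-3.5−3.5)²) = 9.2195; v₂ = distance/dt₂ = 9.2195

ω₁ = 4.5588, v₂ = 9.2195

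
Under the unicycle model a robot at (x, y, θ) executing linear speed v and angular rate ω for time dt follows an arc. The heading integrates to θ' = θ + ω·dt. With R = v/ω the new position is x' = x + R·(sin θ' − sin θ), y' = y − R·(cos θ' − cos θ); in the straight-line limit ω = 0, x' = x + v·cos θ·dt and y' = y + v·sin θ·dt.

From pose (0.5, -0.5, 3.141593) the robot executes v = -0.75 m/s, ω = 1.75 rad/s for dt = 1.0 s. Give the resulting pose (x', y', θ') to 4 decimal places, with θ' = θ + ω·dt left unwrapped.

θ' = 3.1416 + 1.75·1.0 = 4.8916
R = v/ω = -0.75/1.75 = -0.4286
x' = 0.5 + -0.4286·(sin 4.8916 − sin 3.1416) = 0.9217
y' = -0.5 − -0.4286·(cos 4.8916 − cos 3.1416) = 0.0050

(0.9217, 0.0050, 4.8916)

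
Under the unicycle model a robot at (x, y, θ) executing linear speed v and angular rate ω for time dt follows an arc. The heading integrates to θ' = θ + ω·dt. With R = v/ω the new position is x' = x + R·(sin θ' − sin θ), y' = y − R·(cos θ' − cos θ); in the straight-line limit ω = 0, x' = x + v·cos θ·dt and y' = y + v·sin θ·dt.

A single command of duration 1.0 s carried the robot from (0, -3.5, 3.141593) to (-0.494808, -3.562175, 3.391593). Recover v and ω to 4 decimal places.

v = 0.5000, ω = 0.2500

Δθ = 3.391593 − 3.141593 = 0.250000
ω = Δθ/dt = 0.250000/1.0 = 0.2500
R = Δx/(sin θ' − sin θ) = 2.0000
v = R·ω = 2.0000·0.2500 = 0.5000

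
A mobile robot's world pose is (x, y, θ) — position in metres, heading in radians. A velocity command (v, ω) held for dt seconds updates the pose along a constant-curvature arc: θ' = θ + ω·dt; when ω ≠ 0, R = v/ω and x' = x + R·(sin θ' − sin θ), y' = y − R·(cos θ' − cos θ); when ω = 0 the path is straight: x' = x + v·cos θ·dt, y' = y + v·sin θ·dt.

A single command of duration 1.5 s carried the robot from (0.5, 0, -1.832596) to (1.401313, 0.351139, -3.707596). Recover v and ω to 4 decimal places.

v = -0.7500, ω = -1.2500

Δθ = -3.707596 − -1.832596 = -1.875000
ω = Δθ/dt = -1.875000/1.5 = -1.2500
R = Δx/(sin θ' − sin θ) = 0.6000
v = R·ω = 0.6000·-1.2500 = -0.7500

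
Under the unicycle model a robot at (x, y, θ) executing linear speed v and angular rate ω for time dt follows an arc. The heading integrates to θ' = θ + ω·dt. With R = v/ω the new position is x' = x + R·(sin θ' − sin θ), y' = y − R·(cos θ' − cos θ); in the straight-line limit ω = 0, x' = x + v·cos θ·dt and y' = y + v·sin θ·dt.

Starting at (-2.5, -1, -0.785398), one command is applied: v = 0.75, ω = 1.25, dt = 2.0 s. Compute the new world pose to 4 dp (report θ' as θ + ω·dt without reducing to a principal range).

(-1.4819, -0.4897, 1.7146)

θ' = -0.7854 + 1.25·2.0 = 1.7146
R = v/ω = 0.75/1.25 = 0.6000
x' = -2.5 + 0.6000·(sin 1.7146 − sin -0.7854) = -1.4819
y' = -1 − 0.6000·(cos 1.7146 − cos -0.7854) = -0.4897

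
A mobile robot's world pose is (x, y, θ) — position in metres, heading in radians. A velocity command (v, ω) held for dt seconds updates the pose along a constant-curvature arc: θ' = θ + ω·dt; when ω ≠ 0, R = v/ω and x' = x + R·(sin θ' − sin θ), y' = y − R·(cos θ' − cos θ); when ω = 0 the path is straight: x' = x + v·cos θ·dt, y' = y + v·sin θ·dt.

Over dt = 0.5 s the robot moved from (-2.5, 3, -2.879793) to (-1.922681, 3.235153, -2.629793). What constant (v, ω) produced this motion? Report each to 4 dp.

v = -1.2500, ω = 0.5000

Δθ = -2.629793 − -2.879793 = 0.250000
ω = Δθ/dt = 0.250000/0.5 = 0.5000
R = Δx/(sin θ' − sin θ) = -2.5000
v = R·ω = -2.5000·0.5000 = -1.2500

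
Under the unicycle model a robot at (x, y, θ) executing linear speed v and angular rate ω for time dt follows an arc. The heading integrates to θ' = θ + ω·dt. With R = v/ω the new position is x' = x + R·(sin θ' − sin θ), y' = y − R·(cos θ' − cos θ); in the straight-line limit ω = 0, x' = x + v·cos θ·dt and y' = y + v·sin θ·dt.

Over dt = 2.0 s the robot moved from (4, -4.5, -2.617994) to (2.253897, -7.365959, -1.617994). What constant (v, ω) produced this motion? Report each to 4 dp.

Δθ = -1.617994 − -2.617994 = 1.000000
ω = Δθ/dt = 1.000000/2.0 = 0.5000
R = −Δy/(cos θ' − cos θ) = 3.5000
v = R·ω = 3.5000·0.5000 = 1.7500

v = 1.7500, ω = 0.5000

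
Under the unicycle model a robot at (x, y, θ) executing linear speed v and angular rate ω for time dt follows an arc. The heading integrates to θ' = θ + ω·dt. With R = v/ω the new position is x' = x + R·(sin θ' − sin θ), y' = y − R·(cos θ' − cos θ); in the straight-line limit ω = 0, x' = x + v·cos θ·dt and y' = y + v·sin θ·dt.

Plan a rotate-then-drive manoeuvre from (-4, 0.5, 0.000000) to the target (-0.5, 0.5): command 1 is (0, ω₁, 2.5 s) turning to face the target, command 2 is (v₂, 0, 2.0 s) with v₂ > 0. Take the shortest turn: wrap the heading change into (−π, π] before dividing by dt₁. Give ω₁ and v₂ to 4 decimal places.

heading to target = atan2(0.5−0.5, -0.5−-4) = 0.0000
Δθ = wrap(0.0000 − 0.0000) = 0.0000; ω₁ = Δθ/dt₁ = 0.0000
distance = √((-0.5−-4)² + (0.5−0.5)²) = 3.5000; v₂ = distance/dt₂ = 1.7500

ω₁ = 0.0000, v₂ = 1.7500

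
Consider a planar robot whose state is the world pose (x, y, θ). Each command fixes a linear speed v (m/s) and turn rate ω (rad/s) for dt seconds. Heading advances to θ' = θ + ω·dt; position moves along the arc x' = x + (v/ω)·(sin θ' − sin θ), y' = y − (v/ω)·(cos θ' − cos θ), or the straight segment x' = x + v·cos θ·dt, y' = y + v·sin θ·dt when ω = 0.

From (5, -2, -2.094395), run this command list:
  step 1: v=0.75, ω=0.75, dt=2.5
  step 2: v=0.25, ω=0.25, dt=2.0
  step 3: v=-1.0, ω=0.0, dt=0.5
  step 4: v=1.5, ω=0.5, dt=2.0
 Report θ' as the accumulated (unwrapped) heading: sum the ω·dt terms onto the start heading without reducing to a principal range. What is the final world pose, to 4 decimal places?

(7.7063, -1.5751, 1.2806)

step 1: θ'=-0.2194 (R=1.0000) → pose (5.6484, -3.4760, -0.2194)
step 2: θ'=0.2806 (R=1.0000) → pose (6.1430, -3.4609, 0.2806)
step 3: θ'=0.2806 (straight) → pose (5.6625, -3.5994, 0.2806)
step 4: θ'=1.2806 (R=3.0000) → pose (7.7063, -1.5751, 1.2806)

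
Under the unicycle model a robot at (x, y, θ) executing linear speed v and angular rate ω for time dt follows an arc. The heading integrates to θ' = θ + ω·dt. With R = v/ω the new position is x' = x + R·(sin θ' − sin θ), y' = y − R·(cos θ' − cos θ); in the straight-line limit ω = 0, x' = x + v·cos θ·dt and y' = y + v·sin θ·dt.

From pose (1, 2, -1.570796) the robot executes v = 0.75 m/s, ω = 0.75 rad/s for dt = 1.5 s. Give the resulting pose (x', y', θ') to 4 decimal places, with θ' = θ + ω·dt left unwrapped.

θ' = -1.5708 + 0.75·1.5 = -0.4458
R = v/ω = 0.75/0.75 = 1.0000
x' = 1 + 1.0000·(sin -0.4458 − sin -1.5708) = 1.5688
y' = 2 − 1.0000·(cos -0.4458 − cos -1.5708) = 1.0977

(1.5688, 1.0977, -0.4458)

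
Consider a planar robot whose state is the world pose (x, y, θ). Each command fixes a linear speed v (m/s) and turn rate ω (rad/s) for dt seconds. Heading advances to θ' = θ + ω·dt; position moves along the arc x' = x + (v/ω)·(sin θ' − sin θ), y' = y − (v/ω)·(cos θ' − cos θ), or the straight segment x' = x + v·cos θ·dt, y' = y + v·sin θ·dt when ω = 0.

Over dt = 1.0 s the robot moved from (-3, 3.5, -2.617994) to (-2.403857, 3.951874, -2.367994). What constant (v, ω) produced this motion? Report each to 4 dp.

Δθ = -2.367994 − -2.617994 = 0.250000
ω = Δθ/dt = 0.250000/1.0 = 0.2500
R = Δx/(sin θ' − sin θ) = -3.0000
v = R·ω = -3.0000·0.2500 = -0.7500

v = -0.7500, ω = 0.2500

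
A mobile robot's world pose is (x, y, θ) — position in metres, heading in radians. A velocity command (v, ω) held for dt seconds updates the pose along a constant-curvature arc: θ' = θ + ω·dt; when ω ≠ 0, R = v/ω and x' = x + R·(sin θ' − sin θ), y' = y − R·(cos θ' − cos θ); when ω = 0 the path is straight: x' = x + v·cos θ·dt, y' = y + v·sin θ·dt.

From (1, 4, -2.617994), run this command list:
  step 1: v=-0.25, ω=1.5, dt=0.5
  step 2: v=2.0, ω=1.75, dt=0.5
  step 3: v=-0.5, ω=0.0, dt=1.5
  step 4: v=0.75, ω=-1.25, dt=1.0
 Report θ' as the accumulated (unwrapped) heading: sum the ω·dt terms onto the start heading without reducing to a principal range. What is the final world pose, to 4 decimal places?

step 1: θ'=-1.8680 (R=-0.1667) → pose (1.0760, 4.0955, -1.8680)
step 2: θ'=-0.9930 (R=1.1429) → pose (1.2115, 3.1366, -0.9930)
step 3: θ'=-0.9930 (straight) → pose (0.8018, 3.7649, -0.9930)
step 4: θ'=-2.2430 (R=-0.6000) → pose (0.7687, 3.0636, -2.2430)

(0.7687, 3.0636, -2.2430)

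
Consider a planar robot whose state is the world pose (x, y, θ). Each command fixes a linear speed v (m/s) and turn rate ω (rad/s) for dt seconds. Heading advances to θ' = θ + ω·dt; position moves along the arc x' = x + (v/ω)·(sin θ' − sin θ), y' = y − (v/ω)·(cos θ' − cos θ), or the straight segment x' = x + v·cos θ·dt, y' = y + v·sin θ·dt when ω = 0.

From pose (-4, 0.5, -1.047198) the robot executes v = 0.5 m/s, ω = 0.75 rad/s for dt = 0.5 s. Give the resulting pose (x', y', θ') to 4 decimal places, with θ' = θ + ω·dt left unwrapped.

(-3.8378, 0.3117, -0.6722)

θ' = -1.0472 + 0.75·0.5 = -0.6722
R = v/ω = 0.5/0.75 = 0.6667
x' = -4 + 0.6667·(sin -0.6722 − sin -1.0472) = -3.8378
y' = 0.5 − 0.6667·(cos -0.6722 − cos -1.0472) = 0.3117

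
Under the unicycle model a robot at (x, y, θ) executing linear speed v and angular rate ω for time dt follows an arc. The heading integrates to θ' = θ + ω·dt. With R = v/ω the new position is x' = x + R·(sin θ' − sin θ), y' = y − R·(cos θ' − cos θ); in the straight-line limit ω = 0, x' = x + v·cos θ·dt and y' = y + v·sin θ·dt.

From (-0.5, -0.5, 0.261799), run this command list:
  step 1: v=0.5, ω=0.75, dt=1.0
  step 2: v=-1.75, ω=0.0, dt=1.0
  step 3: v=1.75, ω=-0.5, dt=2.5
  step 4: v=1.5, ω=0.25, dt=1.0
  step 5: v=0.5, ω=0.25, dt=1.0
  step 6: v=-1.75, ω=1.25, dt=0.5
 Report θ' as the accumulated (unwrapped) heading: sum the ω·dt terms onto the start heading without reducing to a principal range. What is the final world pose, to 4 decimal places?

step 1: θ'=1.0118 (R=0.6667) → pose (-0.1074, -0.2096, 1.0118)
step 2: θ'=1.0118 (straight) → pose (-1.0354, -1.6932, 1.0118)
step 3: θ'=-0.2382 (R=-3.5000) → pose (2.7577, -0.1482, -0.2382)
step 4: θ'=0.0118 (R=6.0000) → pose (4.2442, -0.3172, 0.0118)
step 5: θ'=0.2618 (R=2.0000) → pose (4.7382, -0.2492, 0.2618)
step 6: θ'=0.8868 (R=-1.4000) → pose (4.0155, -0.7169, 0.8868)

(4.0155, -0.7169, 0.8868)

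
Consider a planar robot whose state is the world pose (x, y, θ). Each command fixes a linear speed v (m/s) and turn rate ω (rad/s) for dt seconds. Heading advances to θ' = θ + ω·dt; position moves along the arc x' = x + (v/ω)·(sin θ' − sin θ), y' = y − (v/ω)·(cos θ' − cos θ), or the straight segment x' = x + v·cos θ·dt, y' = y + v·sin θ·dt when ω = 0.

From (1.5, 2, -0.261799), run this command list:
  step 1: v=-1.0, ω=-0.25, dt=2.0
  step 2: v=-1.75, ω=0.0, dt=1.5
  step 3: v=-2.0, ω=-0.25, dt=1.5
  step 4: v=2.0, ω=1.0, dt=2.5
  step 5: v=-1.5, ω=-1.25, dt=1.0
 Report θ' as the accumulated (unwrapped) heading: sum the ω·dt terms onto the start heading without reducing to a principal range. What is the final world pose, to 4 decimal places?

step 1: θ'=-0.7618 (R=4.0000) → pose (-0.2256, 2.9693, -0.7618)
step 2: θ'=-0.7618 (straight) → pose (-2.1251, 4.7812, -0.7618)
step 3: θ'=-1.1368 (R=8.0000) → pose (-3.8616, 7.2059, -1.1368)
step 4: θ'=1.3632 (R=2.0000) → pose (-0.0900, 7.6347, 1.3632)
step 5: θ'=0.1132 (R=1.2000) → pose (-1.1286, 6.6897, 0.1132)

(-1.1286, 6.6897, 0.1132)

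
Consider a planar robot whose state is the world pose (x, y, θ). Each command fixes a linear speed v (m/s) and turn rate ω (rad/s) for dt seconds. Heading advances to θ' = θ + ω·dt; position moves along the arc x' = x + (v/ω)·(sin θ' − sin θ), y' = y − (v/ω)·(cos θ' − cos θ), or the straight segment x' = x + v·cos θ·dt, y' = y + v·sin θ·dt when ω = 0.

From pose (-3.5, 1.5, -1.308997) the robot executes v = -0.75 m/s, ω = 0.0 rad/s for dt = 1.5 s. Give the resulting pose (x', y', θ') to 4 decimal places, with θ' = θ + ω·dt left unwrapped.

θ' = -1.3090 + 0.0·1.5 = -1.3090
ω = 0 → straight: x' = -3.5 + -0.75·cos(-1.3090)·1.5 = -3.7912
y' = 1.5 + -0.75·sin(-1.3090)·1.5 = 2.5867

(-3.7912, 2.5867, -1.3090)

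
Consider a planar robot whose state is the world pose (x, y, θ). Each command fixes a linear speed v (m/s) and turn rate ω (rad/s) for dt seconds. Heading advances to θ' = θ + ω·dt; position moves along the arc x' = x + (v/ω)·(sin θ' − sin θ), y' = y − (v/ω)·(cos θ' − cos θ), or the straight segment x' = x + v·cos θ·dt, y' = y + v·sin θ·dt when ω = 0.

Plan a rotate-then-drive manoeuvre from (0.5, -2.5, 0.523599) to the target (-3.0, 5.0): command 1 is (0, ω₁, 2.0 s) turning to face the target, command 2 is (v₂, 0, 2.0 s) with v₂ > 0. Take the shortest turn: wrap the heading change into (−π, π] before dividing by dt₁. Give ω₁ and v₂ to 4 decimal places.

ω₁ = 0.7419, v₂ = 4.1382

heading to target = atan2(5−-2.5, -3−0.5) = 2.0074
Δθ = wrap(2.0074 − 0.5236) = 1.4838; ω₁ = Δθ/dt₁ = 0.7419
distance = √((-3−0.5)² + (5−-2.5)²) = 8.2765; v₂ = distance/dt₂ = 4.1382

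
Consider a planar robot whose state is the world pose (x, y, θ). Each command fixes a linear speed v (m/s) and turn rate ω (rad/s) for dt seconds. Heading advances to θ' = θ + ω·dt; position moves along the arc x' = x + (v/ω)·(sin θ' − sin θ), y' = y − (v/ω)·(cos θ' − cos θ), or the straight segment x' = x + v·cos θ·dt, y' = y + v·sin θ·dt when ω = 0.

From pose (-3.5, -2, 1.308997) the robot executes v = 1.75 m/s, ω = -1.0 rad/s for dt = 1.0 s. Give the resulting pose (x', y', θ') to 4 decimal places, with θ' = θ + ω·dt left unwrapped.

(-2.3418, -0.7858, 0.3090)

θ' = 1.3090 + -1.0·1.0 = 0.3090
R = v/ω = 1.75/-1.0 = -1.7500
x' = -3.5 + -1.7500·(sin 0.3090 − sin 1.3090) = -2.3418
y' = -2 − -1.7500·(cos 0.3090 − cos 1.3090) = -0.7858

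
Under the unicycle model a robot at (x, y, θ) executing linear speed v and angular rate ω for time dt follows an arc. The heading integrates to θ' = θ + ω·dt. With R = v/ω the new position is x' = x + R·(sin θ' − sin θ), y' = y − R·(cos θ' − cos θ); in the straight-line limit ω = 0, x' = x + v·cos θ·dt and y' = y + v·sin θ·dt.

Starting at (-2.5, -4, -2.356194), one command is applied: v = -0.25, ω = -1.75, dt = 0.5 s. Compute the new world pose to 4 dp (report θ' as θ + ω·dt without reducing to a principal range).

θ' = -2.3562 + -1.75·0.5 = -3.2312
R = v/ω = -0.25/-1.75 = 0.1429
x' = -2.5 + 0.1429·(sin -3.2312 − sin -2.3562) = -2.3862
y' = -4 − 0.1429·(cos -3.2312 − cos -2.3562) = -3.9587

(-2.3862, -3.9587, -3.2312)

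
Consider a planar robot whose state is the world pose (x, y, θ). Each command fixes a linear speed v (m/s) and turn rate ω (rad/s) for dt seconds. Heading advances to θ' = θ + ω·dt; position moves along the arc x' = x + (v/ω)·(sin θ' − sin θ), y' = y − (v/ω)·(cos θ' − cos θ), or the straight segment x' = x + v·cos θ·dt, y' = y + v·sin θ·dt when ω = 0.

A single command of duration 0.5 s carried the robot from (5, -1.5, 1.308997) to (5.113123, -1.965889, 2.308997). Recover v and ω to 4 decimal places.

v = -1.0000, ω = 2.0000

Δθ = 2.308997 − 1.308997 = 1.000000
ω = Δθ/dt = 1.000000/0.5 = 2.0000
R = −Δy/(cos θ' − cos θ) = -0.5000
v = R·ω = -0.5000·2.0000 = -1.0000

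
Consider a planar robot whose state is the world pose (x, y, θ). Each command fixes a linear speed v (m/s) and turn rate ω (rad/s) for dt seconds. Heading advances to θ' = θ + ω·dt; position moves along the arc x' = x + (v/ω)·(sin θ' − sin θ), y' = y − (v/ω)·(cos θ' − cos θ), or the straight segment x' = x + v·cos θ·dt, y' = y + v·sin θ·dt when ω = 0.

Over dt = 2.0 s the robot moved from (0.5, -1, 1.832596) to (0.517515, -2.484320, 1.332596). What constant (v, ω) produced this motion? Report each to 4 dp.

v = -0.7500, ω = -0.2500

Δθ = 1.332596 − 1.832596 = -0.500000
ω = Δθ/dt = -0.500000/2.0 = -0.2500
R = −Δy/(cos θ' − cos θ) = 3.0000
v = R·ω = 3.0000·-0.2500 = -0.7500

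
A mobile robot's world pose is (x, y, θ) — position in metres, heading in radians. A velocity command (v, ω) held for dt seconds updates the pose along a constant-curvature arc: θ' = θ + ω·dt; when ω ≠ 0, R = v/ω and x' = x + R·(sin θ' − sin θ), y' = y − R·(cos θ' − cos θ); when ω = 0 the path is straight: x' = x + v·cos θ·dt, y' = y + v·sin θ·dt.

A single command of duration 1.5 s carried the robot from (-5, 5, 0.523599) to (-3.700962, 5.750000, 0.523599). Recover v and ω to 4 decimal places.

Δθ = 0.523599 − 0.523599 = 0.000000
ω = Δθ/dt = 0.000000/1.5 = 0.0000
ω = 0 → v = (Δx·cos θ + Δy·sin θ)/dt = 1.0000

v = 1.0000, ω = 0.0000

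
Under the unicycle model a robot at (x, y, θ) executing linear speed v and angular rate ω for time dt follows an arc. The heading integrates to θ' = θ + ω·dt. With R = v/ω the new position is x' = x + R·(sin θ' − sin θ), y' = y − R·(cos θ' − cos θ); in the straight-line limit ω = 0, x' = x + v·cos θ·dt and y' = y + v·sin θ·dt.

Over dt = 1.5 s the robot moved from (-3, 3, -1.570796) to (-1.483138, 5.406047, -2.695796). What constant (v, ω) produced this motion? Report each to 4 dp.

Δθ = -2.695796 − -1.570796 = -1.125000
ω = Δθ/dt = -1.125000/1.5 = -0.7500
R = −Δy/(cos θ' − cos θ) = 2.6667
v = R·ω = 2.6667·-0.7500 = -2.0000

v = -2.0000, ω = -0.7500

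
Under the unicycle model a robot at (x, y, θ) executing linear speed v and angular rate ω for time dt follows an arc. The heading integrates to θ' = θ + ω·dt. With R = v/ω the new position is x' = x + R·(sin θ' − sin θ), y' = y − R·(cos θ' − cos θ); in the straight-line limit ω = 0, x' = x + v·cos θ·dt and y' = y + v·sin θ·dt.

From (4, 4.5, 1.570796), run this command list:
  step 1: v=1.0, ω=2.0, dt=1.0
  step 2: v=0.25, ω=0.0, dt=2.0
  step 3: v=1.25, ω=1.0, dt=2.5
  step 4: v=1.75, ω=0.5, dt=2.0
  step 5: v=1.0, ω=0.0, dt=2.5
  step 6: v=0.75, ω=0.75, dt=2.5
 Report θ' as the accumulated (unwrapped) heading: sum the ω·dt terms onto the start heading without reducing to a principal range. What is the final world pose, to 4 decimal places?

(7.8282, 6.7047, 8.9458)

step 1: θ'=3.5708 (R=0.5000) → pose (3.2919, 4.9546, 3.5708)
step 2: θ'=3.5708 (straight) → pose (2.8373, 4.7466, 3.5708)
step 3: θ'=6.0708 (R=1.2500) → pose (3.0940, 2.3880, 6.0708)
step 4: θ'=7.0708 (R=3.5000) → pose (6.3121, 3.3400, 7.0708)
step 5: θ'=7.0708 (straight) → pose (8.0759, 5.1117, 7.0708)
step 6: θ'=8.9458 (R=1.0000) → pose (7.8282, 6.7047, 8.9458)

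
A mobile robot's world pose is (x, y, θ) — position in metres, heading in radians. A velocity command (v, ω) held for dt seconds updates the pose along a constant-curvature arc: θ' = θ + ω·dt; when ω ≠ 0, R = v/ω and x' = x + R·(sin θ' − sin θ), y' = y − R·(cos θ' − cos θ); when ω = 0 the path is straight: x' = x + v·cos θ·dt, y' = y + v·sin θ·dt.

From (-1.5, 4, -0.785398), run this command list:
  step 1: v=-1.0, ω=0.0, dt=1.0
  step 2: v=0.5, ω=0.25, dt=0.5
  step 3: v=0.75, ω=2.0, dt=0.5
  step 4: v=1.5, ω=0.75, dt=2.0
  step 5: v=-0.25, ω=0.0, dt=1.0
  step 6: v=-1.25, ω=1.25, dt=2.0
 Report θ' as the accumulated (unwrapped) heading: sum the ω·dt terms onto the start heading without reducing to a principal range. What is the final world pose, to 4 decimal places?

step 1: θ'=-0.7854 (straight) → pose (-2.2071, 4.7071, -0.7854)
step 2: θ'=-0.6604 (R=2.0000) → pose (-2.0198, 4.5418, -0.6604)
step 3: θ'=0.3396 (R=0.3750) → pose (-1.6648, 4.4844, 0.3396)
step 4: θ'=1.8396 (R=2.0000) → pose (-0.4028, 6.9013, 1.8396)
step 5: θ'=1.8396 (straight) → pose (-0.3365, 6.6603, 1.8396)
step 6: θ'=4.3396 (R=-1.0000) → pose (1.5590, 6.5617, 4.3396)

(1.5590, 6.5617, 4.3396)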